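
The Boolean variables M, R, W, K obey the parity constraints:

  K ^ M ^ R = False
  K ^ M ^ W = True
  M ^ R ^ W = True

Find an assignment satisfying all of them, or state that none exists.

M = False, R = False, W = True, K = False

K ^ M ^ R = F ^ F ^ F = False ✓
K ^ M ^ W = F ^ F ^ T = True ✓
M ^ R ^ W = F ^ F ^ T = True ✓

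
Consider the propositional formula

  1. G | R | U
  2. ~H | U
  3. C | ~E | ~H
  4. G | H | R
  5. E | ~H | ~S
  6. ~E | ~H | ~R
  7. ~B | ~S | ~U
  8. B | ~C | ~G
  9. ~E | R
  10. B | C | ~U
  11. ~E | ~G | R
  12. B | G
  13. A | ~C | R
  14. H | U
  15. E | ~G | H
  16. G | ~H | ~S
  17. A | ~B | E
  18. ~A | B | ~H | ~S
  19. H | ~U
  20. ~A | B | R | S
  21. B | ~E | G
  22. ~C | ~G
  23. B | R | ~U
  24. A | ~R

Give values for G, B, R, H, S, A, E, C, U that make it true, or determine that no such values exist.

Set G = True.
  then (~C | ~G) forces C = False.
Set B = True.
Set R = False.
  then (~E | R) forces E = False.
  then (E | ~G | H) forces H = True.
  then (A | ~B | E) forces A = True.
  then (~H | U) forces U = True.
  then (E | ~H | ~S) forces S = False.
All clauses satisfied.

G=T, B=T, R=F, H=T, S=F, A=T, E=F, C=F, U=T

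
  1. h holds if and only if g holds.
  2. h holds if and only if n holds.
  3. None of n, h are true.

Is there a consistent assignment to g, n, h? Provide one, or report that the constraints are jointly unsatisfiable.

g=F, n=F, h=F

  (1) h=F, g=F — same ✓
  (2) h=F, n=F — same ✓
  (3) {n, h}: 0 true — none ✓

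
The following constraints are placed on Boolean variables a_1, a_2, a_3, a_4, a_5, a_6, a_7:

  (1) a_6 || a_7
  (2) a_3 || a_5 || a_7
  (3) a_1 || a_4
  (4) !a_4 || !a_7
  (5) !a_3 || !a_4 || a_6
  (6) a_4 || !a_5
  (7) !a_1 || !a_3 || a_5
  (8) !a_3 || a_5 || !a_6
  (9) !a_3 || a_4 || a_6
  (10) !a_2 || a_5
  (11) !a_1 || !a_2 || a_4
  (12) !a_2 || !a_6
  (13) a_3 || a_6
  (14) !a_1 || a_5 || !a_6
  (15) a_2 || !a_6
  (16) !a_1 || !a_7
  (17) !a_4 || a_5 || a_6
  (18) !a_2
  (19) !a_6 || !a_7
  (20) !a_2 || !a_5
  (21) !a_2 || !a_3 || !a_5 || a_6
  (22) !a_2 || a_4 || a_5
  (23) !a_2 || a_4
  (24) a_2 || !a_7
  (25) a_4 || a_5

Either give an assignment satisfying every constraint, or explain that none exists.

Case a_2 = True:
  Clause (!a_2) is falsified — contradiction.
Case a_2 = False:
  (a_2 || !a_6) forces a_6 = False.
  (a_6 || a_7) forces a_7 = True.
  Clause (a_2 || !a_7) is falsified — contradiction.
Both cases fail, so the formula is unsatisfiable.

UNSATISFIABLE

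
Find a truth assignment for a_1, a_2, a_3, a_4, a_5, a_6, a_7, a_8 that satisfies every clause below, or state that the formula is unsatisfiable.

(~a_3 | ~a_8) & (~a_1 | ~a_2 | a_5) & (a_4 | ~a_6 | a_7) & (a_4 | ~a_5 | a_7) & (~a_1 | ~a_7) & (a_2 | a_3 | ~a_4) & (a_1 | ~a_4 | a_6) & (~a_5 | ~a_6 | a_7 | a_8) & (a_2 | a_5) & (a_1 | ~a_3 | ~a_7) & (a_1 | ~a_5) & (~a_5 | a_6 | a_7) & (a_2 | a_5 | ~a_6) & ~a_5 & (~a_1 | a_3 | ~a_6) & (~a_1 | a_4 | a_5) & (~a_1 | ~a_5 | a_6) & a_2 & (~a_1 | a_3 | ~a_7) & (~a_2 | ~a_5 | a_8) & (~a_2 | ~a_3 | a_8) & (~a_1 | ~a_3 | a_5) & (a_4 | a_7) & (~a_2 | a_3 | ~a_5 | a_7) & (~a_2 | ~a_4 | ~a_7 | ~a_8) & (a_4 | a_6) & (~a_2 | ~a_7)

Unit clause (~a_5) forces a_5 = False.
Unit clause (a_2) forces a_2 = True.
In (~a_2 | ~a_7) only ~a_7 is left, so a_7 = False.
In (~a_1 | ~a_2 | a_5) only ~a_1 is left, so a_1 = False.
In (a_4 | a_7) only a_4 is left, so a_4 = True.
In (a_1 | ~a_4 | a_6) only a_6 is left, so a_6 = True.
Try a_3 = True:
  (~a_3 | ~a_8) forces a_8 = False.
  clause (~a_2 | ~a_3 | a_8) is falsified — backtrack.
So a_3 = False.
Set a_8 = False.
All clauses satisfied.

a_1 = False, a_2 = True, a_3 = False, a_4 = True, a_5 = False, a_6 = True, a_7 = False, a_8 = False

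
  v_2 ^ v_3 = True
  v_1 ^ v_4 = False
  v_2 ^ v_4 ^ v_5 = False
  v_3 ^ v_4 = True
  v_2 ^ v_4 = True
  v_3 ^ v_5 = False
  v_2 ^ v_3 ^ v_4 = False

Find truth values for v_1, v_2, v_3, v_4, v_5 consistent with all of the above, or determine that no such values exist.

Unsatisfiable

Adding constraints 1, 4, 5 mod 2: every variable appears an even number of times on the left, so the left side is 0.
But the right sides sum to 1 (mod 2). 0 ≠ 1 — the system is inconsistent.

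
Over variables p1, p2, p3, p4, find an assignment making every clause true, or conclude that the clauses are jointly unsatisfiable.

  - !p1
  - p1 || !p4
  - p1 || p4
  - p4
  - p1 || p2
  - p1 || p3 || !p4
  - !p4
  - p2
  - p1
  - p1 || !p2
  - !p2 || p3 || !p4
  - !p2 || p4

UNSATISFIABLE

Case p1 = True:
  Clause (!p1) is falsified — contradiction.
Case p1 = False:
  Clause (p1) is falsified — contradiction.
Both cases fail, so the formula is unsatisfiable.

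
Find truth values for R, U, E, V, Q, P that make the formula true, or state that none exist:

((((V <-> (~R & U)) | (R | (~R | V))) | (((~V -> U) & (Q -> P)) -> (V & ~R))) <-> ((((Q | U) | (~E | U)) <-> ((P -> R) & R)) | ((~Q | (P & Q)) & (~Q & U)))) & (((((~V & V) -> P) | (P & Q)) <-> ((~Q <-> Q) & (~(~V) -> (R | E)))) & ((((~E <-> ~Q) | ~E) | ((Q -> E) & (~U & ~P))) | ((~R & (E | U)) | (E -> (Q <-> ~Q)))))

The conjunct (((~V & V) -> P) | (P & Q)) <-> ((~Q <-> Q) & (~(~V) -> (R | E))) is unsatisfiable on its own:
  V = True: simplifies to (~Q <-> Q) & (R | E).
    Q = True: the conjunct ~Q <-> Q becomes ~True <-> True = False.
    Q = False: the conjunct ~Q <-> Q becomes ~False <-> False = False.
  V = False: simplifies to ~Q <-> Q.
    Q = True: this becomes ~True <-> True = False.
    Q = False: this becomes ~False <-> False = False.
So the whole conjunction is unsatisfiable.

No satisfying assignment exists.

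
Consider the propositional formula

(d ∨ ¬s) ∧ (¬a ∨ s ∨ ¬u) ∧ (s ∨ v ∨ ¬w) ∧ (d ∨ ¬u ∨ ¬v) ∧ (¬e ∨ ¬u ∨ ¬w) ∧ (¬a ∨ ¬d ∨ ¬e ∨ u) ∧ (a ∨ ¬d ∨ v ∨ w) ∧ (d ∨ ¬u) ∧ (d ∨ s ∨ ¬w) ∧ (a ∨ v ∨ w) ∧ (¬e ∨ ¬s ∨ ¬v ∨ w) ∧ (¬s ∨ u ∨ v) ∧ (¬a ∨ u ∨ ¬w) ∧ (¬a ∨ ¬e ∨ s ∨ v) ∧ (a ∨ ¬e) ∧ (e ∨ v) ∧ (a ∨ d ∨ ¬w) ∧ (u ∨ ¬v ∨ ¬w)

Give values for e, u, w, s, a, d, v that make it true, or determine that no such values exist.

Set e = False.
  then (e ∨ v) forces v = True.
Set u = True.
  then (d ∨ ¬u ∨ ¬v) forces d = True.
Set w = True.
Set s = True.
Set a = True.
All clauses satisfied.

e: False, u: True, w: True, s: True, a: True, d: True, v: True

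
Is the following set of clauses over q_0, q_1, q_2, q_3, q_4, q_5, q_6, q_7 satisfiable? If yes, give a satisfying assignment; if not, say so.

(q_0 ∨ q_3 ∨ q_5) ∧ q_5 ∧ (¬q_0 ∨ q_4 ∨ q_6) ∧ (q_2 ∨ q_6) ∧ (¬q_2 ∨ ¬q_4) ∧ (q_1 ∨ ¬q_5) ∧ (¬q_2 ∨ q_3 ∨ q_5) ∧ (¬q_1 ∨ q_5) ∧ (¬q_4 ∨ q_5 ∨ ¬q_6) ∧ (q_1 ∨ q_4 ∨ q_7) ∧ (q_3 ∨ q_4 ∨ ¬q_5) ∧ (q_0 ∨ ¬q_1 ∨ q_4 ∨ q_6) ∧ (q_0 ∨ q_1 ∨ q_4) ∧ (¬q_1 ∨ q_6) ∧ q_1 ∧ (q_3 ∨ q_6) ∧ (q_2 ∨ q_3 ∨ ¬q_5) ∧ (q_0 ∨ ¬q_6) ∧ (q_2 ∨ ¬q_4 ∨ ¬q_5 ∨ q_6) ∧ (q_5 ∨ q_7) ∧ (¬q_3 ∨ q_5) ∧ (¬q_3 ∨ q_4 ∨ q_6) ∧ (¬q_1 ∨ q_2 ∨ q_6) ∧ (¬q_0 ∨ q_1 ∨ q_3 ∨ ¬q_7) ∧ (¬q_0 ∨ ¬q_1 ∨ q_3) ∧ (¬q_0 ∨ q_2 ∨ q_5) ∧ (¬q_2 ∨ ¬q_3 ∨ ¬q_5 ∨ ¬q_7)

Unit clause (q_5) forces q_5 = True.
In (q_1 ∨ ¬q_5) only q_1 is left, so q_1 = True.
In (¬q_1 ∨ q_6) only q_6 is left, so q_6 = True.
In (q_0 ∨ ¬q_6) only q_0 is left, so q_0 = True.
In (¬q_0 ∨ ¬q_1 ∨ q_3) only q_3 is left, so q_3 = True.
Set q_2 = False.
Set q_4 = False.
Set q_7 = False.
All clauses satisfied.

q_0 = True, q_1 = True, q_2 = False, q_3 = True, q_4 = False, q_5 = True, q_6 = True, q_7 = False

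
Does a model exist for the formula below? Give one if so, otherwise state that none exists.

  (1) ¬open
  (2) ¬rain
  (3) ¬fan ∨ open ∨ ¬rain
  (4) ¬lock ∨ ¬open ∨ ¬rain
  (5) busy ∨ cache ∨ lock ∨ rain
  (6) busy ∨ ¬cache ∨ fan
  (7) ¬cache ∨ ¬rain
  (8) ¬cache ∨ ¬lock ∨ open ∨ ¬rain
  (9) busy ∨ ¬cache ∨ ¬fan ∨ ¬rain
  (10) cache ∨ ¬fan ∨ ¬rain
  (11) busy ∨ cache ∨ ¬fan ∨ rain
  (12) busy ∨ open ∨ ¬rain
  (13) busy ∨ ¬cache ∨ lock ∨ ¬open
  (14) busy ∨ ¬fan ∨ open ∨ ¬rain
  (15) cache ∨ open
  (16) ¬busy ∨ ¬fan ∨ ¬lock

Unit clause (¬open) forces open = False.
Unit clause (¬rain) forces rain = False.
In (cache ∨ open) only cache is left, so cache = True.
Set lock = True.
Set busy = False.
  then (busy ∨ ¬cache ∨ fan) forces fan = True.
All clauses satisfied.

cache = True, lock = True, open = False, rain = False, busy = False, fan = True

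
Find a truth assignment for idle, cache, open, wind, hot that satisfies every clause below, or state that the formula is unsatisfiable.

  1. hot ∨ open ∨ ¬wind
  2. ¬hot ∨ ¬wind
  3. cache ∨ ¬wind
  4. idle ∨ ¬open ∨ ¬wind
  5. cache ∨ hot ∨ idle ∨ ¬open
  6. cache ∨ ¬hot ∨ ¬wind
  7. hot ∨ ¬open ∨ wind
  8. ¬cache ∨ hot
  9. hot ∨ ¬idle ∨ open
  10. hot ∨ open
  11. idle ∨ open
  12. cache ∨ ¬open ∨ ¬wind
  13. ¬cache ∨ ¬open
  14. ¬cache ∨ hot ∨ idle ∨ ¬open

idle = False, cache = False, open = True, wind = False, hot = True

Set idle = False.
  then (idle ∨ open) forces open = True.
  then (¬cache ∨ ¬open) forces cache = False.
  then (cache ∨ ¬wind) forces wind = False.
  then (cache ∨ hot ∨ idle ∨ ¬open) forces hot = True.
All clauses satisfied.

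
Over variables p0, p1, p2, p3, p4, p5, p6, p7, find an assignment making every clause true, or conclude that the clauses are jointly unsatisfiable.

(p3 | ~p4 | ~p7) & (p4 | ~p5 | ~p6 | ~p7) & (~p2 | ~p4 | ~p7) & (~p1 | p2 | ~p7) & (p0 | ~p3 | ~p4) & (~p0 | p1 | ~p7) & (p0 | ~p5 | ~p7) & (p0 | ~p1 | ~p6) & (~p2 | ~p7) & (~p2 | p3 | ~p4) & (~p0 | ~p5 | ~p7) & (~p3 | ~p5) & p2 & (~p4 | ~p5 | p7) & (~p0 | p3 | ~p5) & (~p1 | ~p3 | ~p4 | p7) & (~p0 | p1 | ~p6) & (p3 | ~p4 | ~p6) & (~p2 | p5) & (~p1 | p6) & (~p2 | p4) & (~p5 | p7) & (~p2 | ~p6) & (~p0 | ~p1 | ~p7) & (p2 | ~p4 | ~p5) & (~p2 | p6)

The formula is unsatisfiable.

Case p2 = True:
  (~p2 | ~p7) forces p7 = False.
  (~p2 | p5) forces p5 = True.
  Clause (~p5 | p7) is falsified — contradiction.
Case p2 = False:
  Clause (p2) is falsified — contradiction.
Both cases fail, so the formula is unsatisfiable.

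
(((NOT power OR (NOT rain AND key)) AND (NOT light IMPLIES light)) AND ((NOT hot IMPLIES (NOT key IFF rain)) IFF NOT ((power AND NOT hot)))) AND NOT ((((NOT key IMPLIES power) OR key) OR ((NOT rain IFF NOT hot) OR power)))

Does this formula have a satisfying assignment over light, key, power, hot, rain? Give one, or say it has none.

light = True, key = False, power = False, hot = False, rain = True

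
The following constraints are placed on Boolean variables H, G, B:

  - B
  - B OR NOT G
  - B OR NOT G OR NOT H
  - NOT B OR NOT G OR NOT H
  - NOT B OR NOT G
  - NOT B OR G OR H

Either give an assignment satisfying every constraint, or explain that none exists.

H=T; G=F; B=T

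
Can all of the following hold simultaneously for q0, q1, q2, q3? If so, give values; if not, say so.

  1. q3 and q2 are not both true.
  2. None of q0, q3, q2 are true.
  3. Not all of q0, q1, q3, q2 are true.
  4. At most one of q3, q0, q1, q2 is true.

q0 = False; q1 = True; q2 = False; q3 = False

  (1) q3=F, q2=F — not both ✓
  (2) {q0, q3, q2}: 0 true — none ✓
  (3) {q0, q1, q3, q2}: 1/4 true — not all ✓
  (4) {q3, q0, q1, q2}: 1 true — at most one ✓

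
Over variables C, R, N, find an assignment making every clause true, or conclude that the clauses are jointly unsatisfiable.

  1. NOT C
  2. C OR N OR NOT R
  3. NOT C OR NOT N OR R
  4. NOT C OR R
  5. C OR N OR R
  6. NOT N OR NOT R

C = False, R = False, N = True

Unit clause (NOT C) forces C = False.
Try R = True:
  (C OR N OR NOT R) forces N = True.
  clause (NOT N OR NOT R) is falsified — backtrack.
So R = False.
  then (C OR N OR R) forces N = True.
Check each clause:
  (NOT C): NOT C holds.
  (C OR N OR NOT R): N holds.
  (NOT C OR NOT N OR R): NOT C holds.
  (NOT C OR R): NOT C holds.
  (C OR N OR R): N holds.
  (NOT N OR NOT R): NOT R holds.
All clauses satisfied.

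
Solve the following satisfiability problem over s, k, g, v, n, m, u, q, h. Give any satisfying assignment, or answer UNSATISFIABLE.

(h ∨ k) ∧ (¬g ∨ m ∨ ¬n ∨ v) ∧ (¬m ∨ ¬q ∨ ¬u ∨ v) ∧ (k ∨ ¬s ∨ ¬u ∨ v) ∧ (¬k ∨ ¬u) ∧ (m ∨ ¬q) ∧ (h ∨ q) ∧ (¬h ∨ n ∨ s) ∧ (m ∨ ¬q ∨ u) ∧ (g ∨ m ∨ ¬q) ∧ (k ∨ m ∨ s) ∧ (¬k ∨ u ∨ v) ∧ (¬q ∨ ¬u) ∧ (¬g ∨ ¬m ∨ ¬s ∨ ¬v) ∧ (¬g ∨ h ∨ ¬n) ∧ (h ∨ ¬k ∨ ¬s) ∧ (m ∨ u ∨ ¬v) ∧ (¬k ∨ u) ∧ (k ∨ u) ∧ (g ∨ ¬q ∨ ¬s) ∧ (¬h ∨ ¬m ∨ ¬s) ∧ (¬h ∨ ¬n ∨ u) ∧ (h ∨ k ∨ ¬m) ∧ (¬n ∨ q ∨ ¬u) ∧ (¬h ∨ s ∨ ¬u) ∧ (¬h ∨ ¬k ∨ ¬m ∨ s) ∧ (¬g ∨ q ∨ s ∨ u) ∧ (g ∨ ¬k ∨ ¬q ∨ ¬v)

Set s = True.
Set k = False.
  then (h ∨ k) forces h = True.
  then (k ∨ u) forces u = True.
  then (¬h ∨ ¬m ∨ ¬s) forces m = False.
  then (k ∨ ¬s ∨ ¬u ∨ v) forces v = True.
  then (m ∨ ¬q) forces q = False.
  then (¬n ∨ q ∨ ¬u) forces n = False.
Set g = False.
All clauses satisfied.

s: True; k: False; g: False; v: True; n: False; m: False; u: True; q: False; h: True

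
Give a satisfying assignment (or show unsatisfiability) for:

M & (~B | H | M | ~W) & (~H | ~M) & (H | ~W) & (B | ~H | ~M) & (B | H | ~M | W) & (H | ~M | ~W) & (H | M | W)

Unit clause (M) forces M = True.
In (~H | ~M) only ~H is left, so H = False.
In (H | ~W) only ~W is left, so W = False.
In (B | H | ~M | W) only B is left, so B = True.
All clauses satisfied.

H=F; W=F; B=T; M=T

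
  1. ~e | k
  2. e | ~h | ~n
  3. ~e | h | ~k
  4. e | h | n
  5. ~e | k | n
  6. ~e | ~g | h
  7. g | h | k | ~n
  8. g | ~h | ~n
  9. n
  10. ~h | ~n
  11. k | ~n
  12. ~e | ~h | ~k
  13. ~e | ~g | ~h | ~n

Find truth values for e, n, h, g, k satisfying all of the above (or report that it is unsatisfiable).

e = False, n = True, h = False, g = False, k = True

Unit clause (n) forces n = True.
In (~h | ~n) only ~h is left, so h = False.
In (k | ~n) only k is left, so k = True.
In (~e | h | ~k) only ~e is left, so e = False.
Set g = False.
All clauses satisfied.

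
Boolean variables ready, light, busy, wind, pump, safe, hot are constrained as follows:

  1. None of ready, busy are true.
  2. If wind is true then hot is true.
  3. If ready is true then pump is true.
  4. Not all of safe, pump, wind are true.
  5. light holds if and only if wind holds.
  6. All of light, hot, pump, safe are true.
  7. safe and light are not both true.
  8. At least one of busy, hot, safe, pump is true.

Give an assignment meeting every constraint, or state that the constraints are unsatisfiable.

Case safe = True:
  (1) forces ready = False.
  (1) forces busy = False.
  (6) forces light = True.
  Constraint (7) is violated (safe=T, light=T) — contradiction.
Case safe = False:
  Constraint (6) is violated (safe=F) — contradiction.
Both cases fail — unsatisfiable.

No satisfying assignment exists.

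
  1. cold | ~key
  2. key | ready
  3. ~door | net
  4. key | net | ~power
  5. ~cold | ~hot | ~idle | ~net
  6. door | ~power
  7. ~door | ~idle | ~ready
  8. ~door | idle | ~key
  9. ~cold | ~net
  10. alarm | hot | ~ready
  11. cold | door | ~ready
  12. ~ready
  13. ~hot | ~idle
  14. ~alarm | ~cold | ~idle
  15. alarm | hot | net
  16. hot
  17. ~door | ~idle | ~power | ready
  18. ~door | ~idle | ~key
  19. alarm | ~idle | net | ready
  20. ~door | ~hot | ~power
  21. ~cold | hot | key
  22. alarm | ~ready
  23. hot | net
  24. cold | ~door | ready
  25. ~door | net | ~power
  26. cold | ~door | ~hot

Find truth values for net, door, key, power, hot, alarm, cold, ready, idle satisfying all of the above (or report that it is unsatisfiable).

Unit clause (~ready) forces ready = False.
Unit clause (hot) forces hot = True.
In (key | ready) only key is left, so key = True.
In (~hot | ~idle) only ~idle is left, so idle = False.
In (cold | ~key) only cold is left, so cold = True.
In (~door | idle | ~key) only ~door is left, so door = False.
In (~cold | ~net) only ~net is left, so net = False.
In (door | ~power) only ~power is left, so power = False.
Set alarm = False.
All clauses satisfied.

net = False; door = False; key = True; power = False; hot = True; alarm = False; cold = True; ready = False; idle = False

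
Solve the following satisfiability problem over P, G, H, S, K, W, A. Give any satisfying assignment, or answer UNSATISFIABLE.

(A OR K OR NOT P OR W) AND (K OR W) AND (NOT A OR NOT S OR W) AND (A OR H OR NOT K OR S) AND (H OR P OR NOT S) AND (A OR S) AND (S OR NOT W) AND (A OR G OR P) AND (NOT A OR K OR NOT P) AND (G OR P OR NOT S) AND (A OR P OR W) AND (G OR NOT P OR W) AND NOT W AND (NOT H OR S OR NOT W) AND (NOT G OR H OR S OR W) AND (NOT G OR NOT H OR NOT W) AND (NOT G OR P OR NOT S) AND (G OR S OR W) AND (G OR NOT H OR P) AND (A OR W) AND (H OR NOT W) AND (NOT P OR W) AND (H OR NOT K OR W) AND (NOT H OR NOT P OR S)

P: False; G: True; H: True; S: False; K: True; W: False; A: True

Unit clause (NOT W) forces W = False.
In (A OR W) only A is left, so A = True.
In (NOT P OR W) only NOT P is left, so P = False.
In (K OR W) only K is left, so K = True.
In (NOT A OR NOT S OR W) only NOT S is left, so S = False.
In (G OR S OR W) only G is left, so G = True.
In (H OR NOT K OR W) only H is left, so H = True.
All clauses satisfied.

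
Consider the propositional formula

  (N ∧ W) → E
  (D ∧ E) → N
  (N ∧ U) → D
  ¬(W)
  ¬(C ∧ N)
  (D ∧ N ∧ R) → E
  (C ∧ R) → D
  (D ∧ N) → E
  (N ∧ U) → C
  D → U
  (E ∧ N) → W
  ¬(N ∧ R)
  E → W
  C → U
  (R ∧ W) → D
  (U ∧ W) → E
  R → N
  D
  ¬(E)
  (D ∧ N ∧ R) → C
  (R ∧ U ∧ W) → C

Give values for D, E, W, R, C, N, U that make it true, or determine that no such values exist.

D = True, E = False, W = False, R = False, C = True, N = False, U = True

Unit clause (D) forces D = True.
Unit clause (¬W) forces W = False.
In (¬D ∨ U) only U is left, so U = True.
Unit clause (¬E) forces E = False.
In (¬D ∨ E ∨ ¬N) only ¬N is left, so N = False.
In (N ∨ ¬R) only ¬R is left, so R = False.
Set C = True.
All clauses satisfied.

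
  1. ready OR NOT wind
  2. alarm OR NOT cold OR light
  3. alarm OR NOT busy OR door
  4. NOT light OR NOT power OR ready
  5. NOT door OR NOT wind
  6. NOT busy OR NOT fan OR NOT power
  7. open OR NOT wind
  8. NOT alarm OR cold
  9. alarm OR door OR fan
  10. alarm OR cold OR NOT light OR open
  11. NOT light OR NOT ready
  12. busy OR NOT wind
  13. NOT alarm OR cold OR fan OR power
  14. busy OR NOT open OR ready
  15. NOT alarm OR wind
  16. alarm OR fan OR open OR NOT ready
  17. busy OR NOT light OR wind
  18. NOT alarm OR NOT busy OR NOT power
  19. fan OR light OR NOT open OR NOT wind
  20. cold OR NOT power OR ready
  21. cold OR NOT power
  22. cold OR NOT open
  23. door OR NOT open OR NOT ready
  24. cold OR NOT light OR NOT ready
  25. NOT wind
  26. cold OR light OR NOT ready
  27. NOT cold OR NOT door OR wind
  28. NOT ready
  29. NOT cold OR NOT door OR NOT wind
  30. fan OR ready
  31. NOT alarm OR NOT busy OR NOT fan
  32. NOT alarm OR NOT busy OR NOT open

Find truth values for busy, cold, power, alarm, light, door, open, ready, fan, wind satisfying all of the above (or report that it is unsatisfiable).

busy = True; cold = False; power = False; alarm = False; light = False; door = True; open = False; ready = False; fan = True; wind = False

Unit clause (NOT wind) forces wind = False.
Unit clause (NOT ready) forces ready = False.
In (fan OR ready) only fan is left, so fan = True.
In (NOT alarm OR wind) only NOT alarm is left, so alarm = False.
Set busy = True.
  then (alarm OR NOT busy OR door) forces door = True.
  then (NOT busy OR NOT fan OR NOT power) forces power = False.
  then (NOT cold OR NOT door OR wind) forces cold = False.
  then (cold OR NOT open) forces open = False.
  then (alarm OR cold OR NOT light OR open) forces light = False.
All clauses satisfied.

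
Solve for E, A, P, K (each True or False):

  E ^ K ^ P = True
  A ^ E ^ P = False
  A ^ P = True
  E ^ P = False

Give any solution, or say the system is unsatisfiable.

E = True, A = False, P = True, K = True

E ^ K ^ P = T ^ T ^ T = True ✓
A ^ E ^ P = F ^ T ^ T = False ✓
A ^ P = F ^ T = True ✓
E ^ P = T ^ T = False ✓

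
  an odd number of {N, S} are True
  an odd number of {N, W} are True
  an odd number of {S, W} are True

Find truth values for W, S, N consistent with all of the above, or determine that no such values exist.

Adding constraints 1, 2, 3 mod 2: every variable appears an even number of times on the left, so the left side is 0.
But the right sides sum to 1 (mod 2). 0 ≠ 1 — the system is inconsistent.

No satisfying assignment exists.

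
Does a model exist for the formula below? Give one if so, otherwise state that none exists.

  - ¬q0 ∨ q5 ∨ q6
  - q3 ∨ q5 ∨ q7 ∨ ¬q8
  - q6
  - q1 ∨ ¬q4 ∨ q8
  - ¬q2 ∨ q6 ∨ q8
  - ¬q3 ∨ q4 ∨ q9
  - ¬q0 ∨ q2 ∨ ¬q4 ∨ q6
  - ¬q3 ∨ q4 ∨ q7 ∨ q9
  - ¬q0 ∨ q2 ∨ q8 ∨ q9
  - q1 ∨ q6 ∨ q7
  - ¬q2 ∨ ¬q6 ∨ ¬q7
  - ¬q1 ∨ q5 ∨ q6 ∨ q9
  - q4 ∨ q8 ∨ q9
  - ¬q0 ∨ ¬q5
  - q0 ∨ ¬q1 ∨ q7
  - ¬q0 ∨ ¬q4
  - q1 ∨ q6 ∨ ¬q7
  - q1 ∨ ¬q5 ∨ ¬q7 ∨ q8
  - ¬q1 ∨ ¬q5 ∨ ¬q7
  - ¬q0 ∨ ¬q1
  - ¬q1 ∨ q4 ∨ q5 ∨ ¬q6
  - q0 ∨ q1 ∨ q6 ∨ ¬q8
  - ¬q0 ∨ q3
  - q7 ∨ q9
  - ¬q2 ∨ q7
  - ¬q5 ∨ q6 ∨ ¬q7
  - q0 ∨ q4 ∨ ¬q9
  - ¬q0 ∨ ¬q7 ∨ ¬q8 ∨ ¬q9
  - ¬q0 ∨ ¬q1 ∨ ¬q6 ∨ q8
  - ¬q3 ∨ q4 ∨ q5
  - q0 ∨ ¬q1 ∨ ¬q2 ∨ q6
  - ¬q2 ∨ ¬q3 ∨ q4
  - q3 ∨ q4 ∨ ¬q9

Unit clause (q6) forces q6 = True.
Try q0 = True:
  (¬q0 ∨ ¬q5) forces q5 = False.
  (¬q0 ∨ ¬q4) forces q4 = False.
  (¬q0 ∨ ¬q1) forces q1 = False.
  (¬q0 ∨ q3) forces q3 = True.
  clause (¬q3 ∨ q4 ∨ q5) is falsified — backtrack.
So q0 = False.
Set q1 = True.
  then (q0 ∨ ¬q1 ∨ q7) forces q7 = True.
  then (¬q1 ∨ ¬q5 ∨ ¬q7) forces q5 = False.
  then (¬q1 ∨ q4 ∨ q5 ∨ ¬q6) forces q4 = True.
  then (¬q2 ∨ ¬q6 ∨ ¬q7) forces q2 = False.
Set q3 = False.
Set q8 = False.
Set q9 = True.
All clauses satisfied.

q0=F; q1=T; q2=F; q3=F; q4=T; q5=F; q6=T; q7=T; q8=F; q9=T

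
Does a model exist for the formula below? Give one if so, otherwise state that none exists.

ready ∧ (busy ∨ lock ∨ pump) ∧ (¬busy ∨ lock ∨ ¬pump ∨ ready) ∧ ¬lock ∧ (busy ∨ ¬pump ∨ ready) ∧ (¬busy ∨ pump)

ready = True, busy = True, lock = False, pump = True

Unit clause (ready) forces ready = True.
Unit clause (¬lock) forces lock = False.
Set busy = True.
  then (¬busy ∨ pump) forces pump = True.
Check each clause:
  (ready): ready holds.
  (busy ∨ lock ∨ pump): busy holds.
  (¬busy ∨ lock ∨ ¬pump ∨ ready): ready holds.
  (¬lock): ¬lock holds.
  (busy ∨ ¬pump ∨ ready): busy holds.
  (¬busy ∨ pump): pump holds.
All clauses satisfied.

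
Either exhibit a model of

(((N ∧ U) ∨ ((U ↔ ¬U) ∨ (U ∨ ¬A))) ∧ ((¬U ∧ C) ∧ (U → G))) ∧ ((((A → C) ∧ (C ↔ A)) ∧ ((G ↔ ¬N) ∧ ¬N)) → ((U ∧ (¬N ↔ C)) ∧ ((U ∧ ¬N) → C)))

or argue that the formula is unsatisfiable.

G=F; N=T; A=F; U=F; C=T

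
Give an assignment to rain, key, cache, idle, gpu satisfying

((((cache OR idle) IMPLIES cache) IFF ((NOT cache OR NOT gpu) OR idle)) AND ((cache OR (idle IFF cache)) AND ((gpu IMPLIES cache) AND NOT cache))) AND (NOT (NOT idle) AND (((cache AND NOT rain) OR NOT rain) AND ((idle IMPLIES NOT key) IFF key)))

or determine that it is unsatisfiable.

Case cache = True: the conjunct NOT cache is False.
Case cache = False: the formula simplifies to (NOT idle AND (NOT idle AND NOT gpu)) AND (NOT (NOT idle) AND (NOT rain AND ((idle IMPLIES NOT key) IFF key))).
  idle = True: the conjunct NOT idle is False.
  idle = False: the conjunct NOT (NOT idle) becomes NOT (NOT False) = False.
Both cases fail — unsatisfiable.

UNSATISFIABLE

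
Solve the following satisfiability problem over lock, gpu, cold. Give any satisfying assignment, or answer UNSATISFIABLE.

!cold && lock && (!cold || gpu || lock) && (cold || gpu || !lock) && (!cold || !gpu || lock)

Unit clause (!cold) forces cold = False.
Unit clause (lock) forces lock = True.
In (cold || gpu || !lock) only gpu is left, so gpu = True.
All clauses satisfied.

lock=T, gpu=T, cold=F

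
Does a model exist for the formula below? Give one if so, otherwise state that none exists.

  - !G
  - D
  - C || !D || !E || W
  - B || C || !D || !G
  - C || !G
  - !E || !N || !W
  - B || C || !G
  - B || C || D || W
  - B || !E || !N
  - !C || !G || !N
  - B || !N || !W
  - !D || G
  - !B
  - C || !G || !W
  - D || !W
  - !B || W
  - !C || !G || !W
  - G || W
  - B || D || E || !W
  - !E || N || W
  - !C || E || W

The formula is unsatisfiable.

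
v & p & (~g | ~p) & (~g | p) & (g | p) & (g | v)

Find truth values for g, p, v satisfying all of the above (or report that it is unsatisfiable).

g = False; p = True; v = True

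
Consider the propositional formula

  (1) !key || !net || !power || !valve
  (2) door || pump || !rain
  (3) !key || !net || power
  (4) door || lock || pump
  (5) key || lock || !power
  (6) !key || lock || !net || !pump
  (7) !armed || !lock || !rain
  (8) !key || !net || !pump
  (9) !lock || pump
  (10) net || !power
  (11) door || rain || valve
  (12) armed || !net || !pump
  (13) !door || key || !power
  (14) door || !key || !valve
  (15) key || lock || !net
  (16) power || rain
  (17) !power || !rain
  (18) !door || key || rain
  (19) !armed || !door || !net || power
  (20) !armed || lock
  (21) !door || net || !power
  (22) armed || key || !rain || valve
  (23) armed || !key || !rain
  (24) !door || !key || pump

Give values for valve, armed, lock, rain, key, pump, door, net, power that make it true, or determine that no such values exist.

Set valve = True.
Set armed = False.
Set lock = False.
Try rain = False:
  (power || rain) forces power = True.
  (key || lock || !power) forces key = True.
  (!key || !net || !power || !valve) forces net = False.
  clause (net || !power) is falsified — backtrack.
So rain = True.
  then (!power || !rain) forces power = False.
  then (armed || !key || !rain) forces key = False.
  then (key || lock || !net) forces net = False.
Set pump = True.
Set door = False.
All clauses satisfied.

valve=T, armed=F, lock=F, rain=T, key=F, pump=T, door=F, net=F, power=F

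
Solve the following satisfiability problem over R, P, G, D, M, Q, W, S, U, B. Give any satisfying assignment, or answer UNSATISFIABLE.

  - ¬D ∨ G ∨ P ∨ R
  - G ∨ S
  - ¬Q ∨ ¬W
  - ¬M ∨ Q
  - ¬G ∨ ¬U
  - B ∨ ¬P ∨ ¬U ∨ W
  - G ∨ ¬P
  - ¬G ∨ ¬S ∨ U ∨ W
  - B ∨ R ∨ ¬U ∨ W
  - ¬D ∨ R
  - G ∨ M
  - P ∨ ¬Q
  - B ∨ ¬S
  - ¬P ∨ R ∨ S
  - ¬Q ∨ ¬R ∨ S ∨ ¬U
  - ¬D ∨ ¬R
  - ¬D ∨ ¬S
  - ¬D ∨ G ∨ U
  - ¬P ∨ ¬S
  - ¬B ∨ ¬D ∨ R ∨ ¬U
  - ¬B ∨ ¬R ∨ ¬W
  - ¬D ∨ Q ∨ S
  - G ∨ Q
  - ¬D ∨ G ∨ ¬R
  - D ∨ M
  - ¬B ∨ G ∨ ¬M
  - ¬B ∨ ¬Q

R: True; P: True; G: True; D: False; M: True; Q: True; W: False; S: False; U: False; B: False

Set R = True.
  then (¬D ∨ ¬R) forces D = False.
  then (D ∨ M) forces M = True.
  then (¬M ∨ Q) forces Q = True.
  then (P ∨ ¬Q) forces P = True.
  then (¬P ∨ ¬S) forces S = False.
  then (¬B ∨ ¬Q) forces B = False.
  then (G ∨ S) forces G = True.
  then (¬Q ∨ ¬W) forces W = False.
  then (¬G ∨ ¬U) forces U = False.
All clauses satisfied.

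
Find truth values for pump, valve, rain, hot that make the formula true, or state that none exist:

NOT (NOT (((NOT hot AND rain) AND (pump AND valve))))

pump = True; valve = True; rain = True; hot = False

  NOT (NOT (((NOT hot AND rain) AND (pump AND valve)))) = True
    NOT (((NOT hot AND rain) AND (pump AND valve))) = False
      (NOT hot AND rain) AND (pump AND valve) = True
        NOT hot AND rain = True
          NOT hot = True
        pump AND valve = True
The formula evaluates to True.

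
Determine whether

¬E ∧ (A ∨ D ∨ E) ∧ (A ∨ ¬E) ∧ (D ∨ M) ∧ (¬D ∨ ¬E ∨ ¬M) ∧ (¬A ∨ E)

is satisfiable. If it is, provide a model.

Unit clause (¬E) forces E = False.
In (¬A ∨ E) only ¬A is left, so A = False.
In (A ∨ D ∨ E) only D is left, so D = True.
Set M = True.
All clauses satisfied.

M=T; D=T; E=F; A=F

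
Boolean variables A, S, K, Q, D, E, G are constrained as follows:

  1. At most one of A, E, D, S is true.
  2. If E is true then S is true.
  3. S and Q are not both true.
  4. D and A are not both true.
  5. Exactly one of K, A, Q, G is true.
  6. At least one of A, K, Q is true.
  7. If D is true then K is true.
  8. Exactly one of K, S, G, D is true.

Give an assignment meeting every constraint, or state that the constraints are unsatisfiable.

A = False, S = False, K = True, Q = False, D = False, E = False, G = False

  (1) {A, E, D, S}: 0 true — at most one ✓
  (2) E=F ⇒ S: vacuous ✓
  (3) S=F, Q=F — not both ✓
  (4) D=F, A=F — not both ✓
  (5) {K, A, Q, G}: 1 true — exactly one ✓
  (6) {A, K, Q}: 1 true — at least one ✓
  (7) D=F ⇒ K: vacuous ✓
  (8) {K, S, G, D}: 1 true — exactly one ✓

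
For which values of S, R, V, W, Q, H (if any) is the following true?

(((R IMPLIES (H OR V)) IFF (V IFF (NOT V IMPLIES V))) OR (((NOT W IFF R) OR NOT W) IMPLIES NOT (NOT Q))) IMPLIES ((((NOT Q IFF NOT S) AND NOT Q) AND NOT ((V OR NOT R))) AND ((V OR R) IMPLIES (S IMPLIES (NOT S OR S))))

S: False; R: True; V: False; W: False; Q: False; H: True

  (((R IMPLIES (H OR V)) IFF (V IFF (NOT V IMPLIES V))) OR (((NOT W IFF R) OR NOT W) IMPLIES NOT (NOT Q))) IMPLIES ((((NOT Q IFF NOT S) AND NOT Q) AND NOT ((V OR NOT R))) AND ((V OR R) IMPLIES (S IMPLIES (NOT S OR S)))) = True
    ((R IMPLIES (H OR V)) IFF (V IFF (NOT V IMPLIES V))) OR (((NOT W IFF R) OR NOT W) IMPLIES NOT (NOT Q)) = True
      (R IMPLIES (H OR V)) IFF (V IFF (NOT V IMPLIES V)) = True
        R IMPLIES (H OR V) = True
          H OR V = True
        V IFF (NOT V IMPLIES V) = True
          NOT V IMPLIES V = False
            NOT V = True
      ((NOT W IFF R) OR NOT W) IMPLIES NOT (NOT Q) = False
        (NOT W IFF R) OR NOT W = True
          NOT W IFF R = True
            NOT W = True
          NOT W = True
        NOT (NOT Q) = False
          NOT Q = True
    (((NOT Q IFF NOT S) AND NOT Q) AND NOT ((V OR NOT R))) AND ((V OR R) IMPLIES (S IMPLIES (NOT S OR S))) = True
      ((NOT Q IFF NOT S) AND NOT Q) AND NOT ((V OR NOT R)) = True
        (NOT Q IFF NOT S) AND NOT Q = True
          NOT Q IFF NOT S = True
            NOT Q = True
            NOT S = True
          NOT Q = True
        NOT ((V OR NOT R)) = True
          V OR NOT R = False
            NOT R = False
      (V OR R) IMPLIES (S IMPLIES (NOT S OR S)) = True
        V OR R = True
        S IMPLIES (NOT S OR S) = True
          NOT S OR S = True
            NOT S = True
The formula evaluates to True.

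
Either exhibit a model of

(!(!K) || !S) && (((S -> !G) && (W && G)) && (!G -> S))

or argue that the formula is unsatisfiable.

S = False, K = True, G = True, W = True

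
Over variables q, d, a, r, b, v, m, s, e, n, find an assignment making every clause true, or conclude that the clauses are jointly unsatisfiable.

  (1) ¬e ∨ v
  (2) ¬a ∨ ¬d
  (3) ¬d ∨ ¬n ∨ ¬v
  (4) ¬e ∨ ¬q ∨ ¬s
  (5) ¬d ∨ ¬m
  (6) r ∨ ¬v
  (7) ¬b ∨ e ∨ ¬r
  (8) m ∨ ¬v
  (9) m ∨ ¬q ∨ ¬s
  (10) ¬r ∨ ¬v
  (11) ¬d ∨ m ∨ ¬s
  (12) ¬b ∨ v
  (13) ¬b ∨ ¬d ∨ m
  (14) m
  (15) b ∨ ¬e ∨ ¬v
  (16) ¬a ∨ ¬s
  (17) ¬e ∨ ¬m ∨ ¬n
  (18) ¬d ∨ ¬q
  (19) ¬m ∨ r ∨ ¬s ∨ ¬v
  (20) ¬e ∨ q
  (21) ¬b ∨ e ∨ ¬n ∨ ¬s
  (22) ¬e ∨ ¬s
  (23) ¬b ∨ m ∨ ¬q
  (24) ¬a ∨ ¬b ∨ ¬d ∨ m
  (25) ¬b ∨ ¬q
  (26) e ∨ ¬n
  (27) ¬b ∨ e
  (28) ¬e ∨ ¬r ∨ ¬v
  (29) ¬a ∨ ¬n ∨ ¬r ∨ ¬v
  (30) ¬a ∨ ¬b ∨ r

q = False; d = False; a = True; r = False; b = False; v = False; m = True; s = False; e = False; n = False

Unit clause (m) forces m = True.
In (¬d ∨ ¬m) only ¬d is left, so d = False.
Set q = False.
  then (¬e ∨ q) forces e = False.
  then (e ∨ ¬n) forces n = False.
  then (¬b ∨ e) forces b = False.
Set a = True.
  then (¬a ∨ ¬s) forces s = False.
Set r = False.
  then (r ∨ ¬v) forces v = False.
All clauses satisfied.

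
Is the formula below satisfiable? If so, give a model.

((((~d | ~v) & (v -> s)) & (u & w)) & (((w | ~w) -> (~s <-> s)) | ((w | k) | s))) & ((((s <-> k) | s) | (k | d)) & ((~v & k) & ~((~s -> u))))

No satisfying assignment exists.

Case u = True: the conjunct ~((~s -> u)) becomes ~((~s -> True)) = False.
Case u = False: the conjunct u is False.
Both cases fail — unsatisfiable.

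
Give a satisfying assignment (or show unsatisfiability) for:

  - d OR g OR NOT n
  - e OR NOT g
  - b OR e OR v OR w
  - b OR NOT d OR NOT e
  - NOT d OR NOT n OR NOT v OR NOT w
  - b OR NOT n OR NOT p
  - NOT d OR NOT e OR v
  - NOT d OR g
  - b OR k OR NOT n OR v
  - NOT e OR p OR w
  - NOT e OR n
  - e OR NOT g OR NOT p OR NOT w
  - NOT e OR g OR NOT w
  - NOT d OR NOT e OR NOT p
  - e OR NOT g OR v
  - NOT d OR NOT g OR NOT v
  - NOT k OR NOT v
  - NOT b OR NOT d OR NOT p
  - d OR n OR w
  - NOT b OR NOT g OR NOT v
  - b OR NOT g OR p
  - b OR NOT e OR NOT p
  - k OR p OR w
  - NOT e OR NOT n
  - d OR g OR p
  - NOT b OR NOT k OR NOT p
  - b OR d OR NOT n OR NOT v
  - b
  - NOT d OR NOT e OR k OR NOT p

d=F, g=F, e=F, p=T, n=F, k=F, w=T, b=T, v=F

Unit clause (b) forces b = True.
Try d = True:
  (NOT d OR g) forces g = True.
  (e OR NOT g) forces e = True.
  (NOT d OR NOT e OR v) forces v = True.
  clause (NOT d OR NOT g OR NOT v) is falsified — backtrack.
So d = False.
Set g = False.
  then (d OR g OR NOT n) forces n = False.
  then (NOT e OR n) forces e = False.
  then (d OR n OR w) forces w = True.
  then (d OR g OR p) forces p = True.
  then (NOT b OR NOT k OR NOT p) forces k = False.
Set v = False.
All clauses satisfied.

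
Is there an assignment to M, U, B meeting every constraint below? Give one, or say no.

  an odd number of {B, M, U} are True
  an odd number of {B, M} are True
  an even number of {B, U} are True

M = True; U = False; B = False

{B, M, U}: 1 true → odd ✓
{B, M}: 1 true → odd ✓
{B, U}: 0 true → even ✓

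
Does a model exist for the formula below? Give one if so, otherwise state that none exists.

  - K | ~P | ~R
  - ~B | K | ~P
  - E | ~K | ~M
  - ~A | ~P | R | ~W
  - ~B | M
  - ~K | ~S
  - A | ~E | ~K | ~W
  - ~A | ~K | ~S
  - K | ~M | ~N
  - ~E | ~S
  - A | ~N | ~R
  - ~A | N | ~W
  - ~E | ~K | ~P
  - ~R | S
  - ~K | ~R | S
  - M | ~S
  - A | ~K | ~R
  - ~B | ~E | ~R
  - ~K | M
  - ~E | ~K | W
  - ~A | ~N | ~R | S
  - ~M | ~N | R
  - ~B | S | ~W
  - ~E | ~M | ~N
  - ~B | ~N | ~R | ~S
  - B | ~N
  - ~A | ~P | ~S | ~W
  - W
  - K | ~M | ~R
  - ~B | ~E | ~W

W: True, B: False, K: False, R: False, E: True, P: True, N: False, S: False, A: False, M: True

Unit clause (W) forces W = True.
Set B = False.
  then (B | ~N) forces N = False.
  then (~A | N | ~W) forces A = False.
Try K = True:
  (~K | ~S) forces S = False.
  (A | ~E | ~K | ~W) forces E = False.
  (E | ~K | ~M) forces M = False.
  clause (~K | M) is falsified — backtrack.
So K = False.
Try R = True:
  (K | ~P | ~R) forces P = False.
  (~R | S) forces S = True.
  (~E | ~S) forces E = False.
  (M | ~S) forces M = True.
  clause (K | ~M | ~R) is falsified — backtrack.
So R = False.
Set E = True.
  then (~E | ~S) forces S = False.
Set P = True.
Set M = True.
All clauses satisfied.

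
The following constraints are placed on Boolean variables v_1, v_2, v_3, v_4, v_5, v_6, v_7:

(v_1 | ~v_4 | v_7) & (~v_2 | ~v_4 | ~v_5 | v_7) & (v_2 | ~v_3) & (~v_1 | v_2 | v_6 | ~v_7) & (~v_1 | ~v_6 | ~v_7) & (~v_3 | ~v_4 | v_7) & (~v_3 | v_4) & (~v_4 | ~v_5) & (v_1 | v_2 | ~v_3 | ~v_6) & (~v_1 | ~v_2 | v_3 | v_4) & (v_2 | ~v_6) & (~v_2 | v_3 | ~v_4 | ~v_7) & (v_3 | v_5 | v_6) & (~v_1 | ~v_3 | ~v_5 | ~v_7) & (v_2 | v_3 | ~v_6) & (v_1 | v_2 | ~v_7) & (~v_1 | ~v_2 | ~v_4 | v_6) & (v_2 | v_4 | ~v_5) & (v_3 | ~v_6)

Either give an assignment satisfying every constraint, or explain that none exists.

Set v_1 = False.
Try v_2 = False:
  (v_2 | ~v_3) forces v_3 = False.
  (v_2 | ~v_6) forces v_6 = False.
  (v_3 | v_5 | v_6) forces v_5 = True.
  (~v_4 | ~v_5) forces v_4 = False.
  clause (v_2 | v_4 | ~v_5) is falsified — backtrack.
So v_2 = True.
Set v_3 = True.
  then (~v_3 | v_4) forces v_4 = True.
  then (~v_4 | ~v_5) forces v_5 = False.
  then (v_1 | ~v_4 | v_7) forces v_7 = True.
Set v_6 = False.
All clauses satisfied.

v_1: False, v_2: True, v_3: True, v_4: True, v_5: False, v_6: False, v_7: True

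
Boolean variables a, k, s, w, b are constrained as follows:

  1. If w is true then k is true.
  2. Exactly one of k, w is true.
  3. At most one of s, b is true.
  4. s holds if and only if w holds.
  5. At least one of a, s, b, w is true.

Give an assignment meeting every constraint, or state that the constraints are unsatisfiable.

a: False, k: True, s: False, w: False, b: True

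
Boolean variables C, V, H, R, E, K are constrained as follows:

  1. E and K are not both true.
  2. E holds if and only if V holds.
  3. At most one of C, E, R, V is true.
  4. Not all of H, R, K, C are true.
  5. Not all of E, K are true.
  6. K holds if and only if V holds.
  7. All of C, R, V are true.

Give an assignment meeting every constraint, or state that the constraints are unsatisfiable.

Case V = True:
  (2) with V=T forces E = True.
  Constraint (3) is violated (E=T, V=T) — contradiction.
Case V = False:
  Constraint (7) is violated (V=F) — contradiction.
Both cases fail — unsatisfiable.

Unsatisfiable — no assignment works.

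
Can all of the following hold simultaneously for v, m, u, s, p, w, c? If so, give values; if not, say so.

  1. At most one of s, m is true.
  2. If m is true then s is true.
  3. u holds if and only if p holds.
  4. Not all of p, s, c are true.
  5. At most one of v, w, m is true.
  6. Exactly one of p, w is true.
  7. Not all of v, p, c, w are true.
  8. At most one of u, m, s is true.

v=F, m=F, u=T, s=F, p=T, w=F, c=F

  (1) {s, m}: 0 true — at most one ✓
  (2) m=F ⇒ s: vacuous ✓
  (3) u=T, p=T — same ✓
  (4) {p, s, c}: 1/3 true — not all ✓
  (5) {v, w, m}: 0 true — at most one ✓
  (6) {p, w}: 1 true — exactly one ✓
  (7) {v, p, c, w}: 1/4 true — not all ✓
  (8) {u, m, s}: 1 true — at most one ✓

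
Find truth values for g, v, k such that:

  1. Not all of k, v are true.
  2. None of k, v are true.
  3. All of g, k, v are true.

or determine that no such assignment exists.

Case v = True:
  Constraint (2) is violated (v=T) — contradiction.
Case v = False:
  Constraint (3) is violated (v=F) — contradiction.
Both cases fail — unsatisfiable.

Unsatisfiable — no assignment works.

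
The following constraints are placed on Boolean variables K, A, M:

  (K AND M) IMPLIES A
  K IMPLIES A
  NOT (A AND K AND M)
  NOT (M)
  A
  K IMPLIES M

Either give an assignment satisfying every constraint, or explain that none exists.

K=F; A=T; M=F

Unit clause (A) forces A = True.
Unit clause (NOT M) forces M = False.
In (NOT K OR M) only NOT K is left, so K = False.
Check each clause:
  (A): A holds.
  (NOT M): NOT M holds.
  (A OR NOT K): A holds.
  (NOT K OR M): NOT K holds.
  (NOT A OR NOT K OR NOT M): NOT K holds.
  (A OR NOT K OR NOT M): A holds.
All clauses satisfied.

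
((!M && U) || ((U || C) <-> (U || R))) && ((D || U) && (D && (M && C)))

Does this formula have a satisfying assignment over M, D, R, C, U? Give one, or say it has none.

M: True, D: True, R: False, C: True, U: True

  (!M && U) || ((U || C) <-> (U || R)) = True
    !M && U = False
      !M = False
    (U || C) <-> (U || R) = True
      U || C = True
      U || R = True
  (D || U) && (D && (M && C)) = True
    D || U = True
    D && (M && C) = True
      M && C = True
Both conjuncts True, so the formula holds.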